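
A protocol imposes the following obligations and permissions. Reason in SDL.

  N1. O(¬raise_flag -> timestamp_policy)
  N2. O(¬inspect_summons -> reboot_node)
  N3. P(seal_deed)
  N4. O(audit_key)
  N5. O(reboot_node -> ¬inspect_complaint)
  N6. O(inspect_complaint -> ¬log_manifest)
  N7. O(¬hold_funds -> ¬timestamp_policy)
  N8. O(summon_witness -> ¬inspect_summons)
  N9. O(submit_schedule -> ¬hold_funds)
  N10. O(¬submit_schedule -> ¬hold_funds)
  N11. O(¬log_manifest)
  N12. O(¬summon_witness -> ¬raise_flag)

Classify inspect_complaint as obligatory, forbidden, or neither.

Forbidden

Premises 10 and 9 are O(¬submit_schedule -> ¬hold_funds) and O(submit_schedule -> ¬hold_funds); every ideal world satisfies ¬submit_schedule or submit_schedule, so in either case ¬hold_funds holds — hence O(¬hold_funds).
Applying K to premise 7 (O(¬hold_funds -> ¬timestamp_policy)) and O(¬hold_funds) yields O(¬timestamp_policy).
The contrapositive of premise 1 (O(¬raise_flag -> timestamp_policy)) is O(¬timestamp_policy -> raise_flag), and O(¬timestamp_policy) is already established, so O(raise_flag).
Premise 12 is O(¬summon_witness -> ¬raise_flag); contrapositively O(raise_flag -> summon_witness). Since O(raise_flag) holds, K gives O(summon_witness).
Premise 8 is O(summon_witness -> ¬inspect_summons); since O(summon_witness), deontic closure gives O(¬inspect_summons).
Applying K to premise 2 (O(¬inspect_summons -> reboot_node)) and O(¬inspect_summons) yields O(reboot_node).
From O(reboot_node) and premise 5, O(reboot_node -> ¬inspect_complaint), we obtain O(¬inspect_complaint).
Premises 3, 4, 6, 11 do not contribute to this derivation.
Thus O(¬inspect_complaint), which is F(inspect_complaint): inspect_complaint is forbidden.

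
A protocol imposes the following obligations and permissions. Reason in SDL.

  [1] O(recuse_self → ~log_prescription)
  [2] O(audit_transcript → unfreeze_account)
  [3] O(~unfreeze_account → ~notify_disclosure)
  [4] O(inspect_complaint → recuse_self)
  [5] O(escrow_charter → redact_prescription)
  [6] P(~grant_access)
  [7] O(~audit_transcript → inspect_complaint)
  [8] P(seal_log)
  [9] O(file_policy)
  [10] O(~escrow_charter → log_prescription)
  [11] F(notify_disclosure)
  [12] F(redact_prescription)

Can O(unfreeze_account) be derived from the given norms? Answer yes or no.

Yes

Premise 12, F(redact_prescription), is equivalent to O(~redact_prescription).
Premise 5, O(escrow_charter → redact_prescription), contraposes to O(~redact_prescription → ~escrow_charter); with O(~redact_prescription) we get O(~escrow_charter).
Premise 10 is O(~escrow_charter → log_prescription); since O(~escrow_charter), deontic closure gives O(log_prescription).
The contrapositive of premise 1 (O(recuse_self → ~log_prescription)) is O(log_prescription → ~recuse_self), and O(log_prescription) is already established, so O(~recuse_self).
The contrapositive of premise 4 (O(inspect_complaint → recuse_self)) is O(~recuse_self → ~inspect_complaint), and O(~recuse_self) is already established, so O(~inspect_complaint).
Premise 7, O(~audit_transcript → inspect_complaint), contraposes to O(~inspect_complaint → audit_transcript); with O(~inspect_complaint) we get O(audit_transcript).
With premise 2, O(audit_transcript → unfreeze_account), the K-axiom yields O(unfreeze_account).
Premises 3, 6, 8, 9, 11 do not contribute to this derivation.
So O(unfreeze_account) follows.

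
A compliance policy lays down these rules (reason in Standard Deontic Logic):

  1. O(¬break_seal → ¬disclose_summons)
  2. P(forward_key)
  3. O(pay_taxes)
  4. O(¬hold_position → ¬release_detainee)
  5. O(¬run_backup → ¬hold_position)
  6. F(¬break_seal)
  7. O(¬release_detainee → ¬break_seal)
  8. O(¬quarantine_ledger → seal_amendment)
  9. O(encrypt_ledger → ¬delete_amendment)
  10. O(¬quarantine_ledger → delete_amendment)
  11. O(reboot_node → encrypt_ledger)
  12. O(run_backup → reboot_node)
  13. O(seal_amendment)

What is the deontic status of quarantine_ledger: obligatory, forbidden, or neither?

Premise 6 is F(¬break_seal), i.e. O(break_seal).
Premise 7, O(¬release_detainee → ¬break_seal), contraposes to O(break_seal → release_detainee); with O(break_seal) we get O(release_detainee).
Premise 4, O(¬hold_position → ¬release_detainee), contraposes to O(release_detainee → hold_position); with O(release_detainee) we get O(hold_position).
Premise 5, O(¬run_backup → ¬hold_position), contraposes to O(hold_position → run_backup); with O(hold_position) we get O(run_backup).
Premise 12 is O(run_backup → reboot_node); since O(run_backup), deontic closure gives O(reboot_node).
Premise 11 is O(reboot_node → encrypt_ledger); since O(reboot_node), deontic closure gives O(encrypt_ledger).
Premise 9 is O(encrypt_ledger → ¬delete_amendment); since O(encrypt_ledger), deontic closure gives O(¬delete_amendment).
The contrapositive of premise 10 (O(¬quarantine_ledger → delete_amendment)) is O(¬delete_amendment → quarantine_ledger), and O(¬delete_amendment) is already established, so O(quarantine_ledger).
Premises 1, 2, 3, 8, 13 do not contribute to this derivation.
Hence quarantine_ledger is obligatory.

Obligatory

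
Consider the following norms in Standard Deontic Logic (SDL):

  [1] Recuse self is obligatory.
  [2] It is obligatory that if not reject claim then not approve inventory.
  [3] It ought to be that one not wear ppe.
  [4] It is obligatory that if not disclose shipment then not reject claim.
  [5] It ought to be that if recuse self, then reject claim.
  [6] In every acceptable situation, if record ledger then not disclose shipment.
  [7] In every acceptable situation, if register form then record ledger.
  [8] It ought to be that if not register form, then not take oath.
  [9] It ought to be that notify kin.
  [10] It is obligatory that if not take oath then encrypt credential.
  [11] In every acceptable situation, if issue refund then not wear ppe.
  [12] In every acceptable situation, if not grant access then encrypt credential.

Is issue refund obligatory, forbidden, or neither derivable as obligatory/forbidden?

Neither

Premise 11 is O(issue_refund → ¬wear_ppe); even if O(¬wear_ppe) held, inferring O(issue_refund) would be affirming the consequent — invalid.
No premise or chain of K-axiom applications forces O(issue_refund), and none forces O(¬issue_refund). So issue_refund is neither obligatory nor forbidden under these norms.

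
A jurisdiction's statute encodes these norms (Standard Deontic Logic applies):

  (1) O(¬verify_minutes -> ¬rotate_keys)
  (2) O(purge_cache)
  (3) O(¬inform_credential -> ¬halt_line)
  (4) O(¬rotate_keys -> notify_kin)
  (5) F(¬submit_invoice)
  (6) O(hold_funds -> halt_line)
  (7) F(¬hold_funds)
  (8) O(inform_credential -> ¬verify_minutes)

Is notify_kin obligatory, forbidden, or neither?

Obligatory

Premise 7, F(¬hold_funds), is equivalent to O(hold_funds).
Applying K to premise 6 (O(hold_funds -> halt_line)) and O(hold_funds) yields O(halt_line).
The contrapositive of premise 3 (O(¬inform_credential -> ¬halt_line)) is O(halt_line -> inform_credential), and O(halt_line) is already established, so O(inform_credential).
From O(inform_credential) and premise 8, O(inform_credential -> ¬verify_minutes), we obtain O(¬verify_minutes).
Premise 1 is O(¬verify_minutes -> ¬rotate_keys); since O(¬verify_minutes), deontic closure gives O(¬rotate_keys).
Applying K to premise 4 (O(¬rotate_keys -> notify_kin)) and O(¬rotate_keys) yields O(notify_kin).
Premises 2, 5 do not contribute to this derivation.
Hence notify_kin is obligatory.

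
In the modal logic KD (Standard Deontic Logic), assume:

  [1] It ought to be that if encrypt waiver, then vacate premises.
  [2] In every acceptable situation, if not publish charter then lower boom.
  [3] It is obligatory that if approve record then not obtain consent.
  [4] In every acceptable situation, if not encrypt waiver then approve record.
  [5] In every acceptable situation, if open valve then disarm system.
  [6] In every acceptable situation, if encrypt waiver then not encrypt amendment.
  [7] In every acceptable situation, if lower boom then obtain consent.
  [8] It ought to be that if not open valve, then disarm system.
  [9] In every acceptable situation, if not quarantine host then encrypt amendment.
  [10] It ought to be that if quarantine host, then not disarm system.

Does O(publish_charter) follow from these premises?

Yes

Premises 5 and 8 cover both cases: O(open_valve → disarm_system) and O(¬open_valve → disarm_system). Since open_valve ∨ ¬open_valve is a tautology, O(disarm_system) follows.
The contrapositive of premise 10 (O(quarantine_host → ¬disarm_system)) is O(disarm_system → ¬quarantine_host), and O(disarm_system) is already established, so O(¬quarantine_host).
Premise 9 is O(¬quarantine_host → encrypt_amendment); since O(¬quarantine_host), deontic closure gives O(encrypt_amendment).
Premise 6, O(encrypt_waiver → ¬encrypt_amendment), contraposes to O(encrypt_amendment → ¬encrypt_waiver); with O(encrypt_amendment) we get O(¬encrypt_waiver).
From O(¬encrypt_waiver) and premise 4, O(¬encrypt_waiver → approve_record), we obtain O(approve_record).
Premise 3 is O(approve_record → ¬obtain_consent); since O(approve_record), deontic closure gives O(¬obtain_consent).
Premise 7, O(lower_boom → obtain_consent), contraposes to O(¬obtain_consent → ¬lower_boom); with O(¬obtain_consent) we get O(¬lower_boom).
The contrapositive of premise 2 (O(¬publish_charter → lower_boom)) is O(¬lower_boom → publish_charter), and O(¬lower_boom) is already established, so O(publish_charter).
Premise 1 does not contribute to this derivation.
So O(publish_charter) follows.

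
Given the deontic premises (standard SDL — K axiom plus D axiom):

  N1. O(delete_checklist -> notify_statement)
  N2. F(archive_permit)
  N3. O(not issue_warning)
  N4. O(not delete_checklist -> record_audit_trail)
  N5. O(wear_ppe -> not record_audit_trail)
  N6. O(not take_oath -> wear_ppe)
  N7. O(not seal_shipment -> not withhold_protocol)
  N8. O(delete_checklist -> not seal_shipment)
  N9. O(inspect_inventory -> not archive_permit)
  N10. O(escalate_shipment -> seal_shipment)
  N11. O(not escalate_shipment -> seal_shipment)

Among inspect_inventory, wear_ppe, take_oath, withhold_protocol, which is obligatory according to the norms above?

take_oath

By case analysis on escalate_shipment: premise 10 gives O(escalate_shipment -> seal_shipment) and premise 11 gives O(not escalate_shipment -> seal_shipment), so O(seal_shipment) either way.
Premise 8, O(delete_checklist -> not seal_shipment), contraposes to O(seal_shipment -> not delete_checklist); with O(seal_shipment) we get O(not delete_checklist).
Premise 4 is O(not delete_checklist -> record_audit_trail); since O(not delete_checklist), deontic closure gives O(record_audit_trail).
Premise 5 is O(wear_ppe -> not record_audit_trail); contrapositively O(record_audit_trail -> not wear_ppe). Since O(record_audit_trail) holds, K gives O(not wear_ppe).
The contrapositive of premise 6 (O(not take_oath -> wear_ppe)) is O(not wear_ppe -> take_oath), and O(not wear_ppe) is already established, so O(take_oath).
So O(take_oath) holds — take_oath is obligatory. None of the other listed options is made obligatory by any chain of premises.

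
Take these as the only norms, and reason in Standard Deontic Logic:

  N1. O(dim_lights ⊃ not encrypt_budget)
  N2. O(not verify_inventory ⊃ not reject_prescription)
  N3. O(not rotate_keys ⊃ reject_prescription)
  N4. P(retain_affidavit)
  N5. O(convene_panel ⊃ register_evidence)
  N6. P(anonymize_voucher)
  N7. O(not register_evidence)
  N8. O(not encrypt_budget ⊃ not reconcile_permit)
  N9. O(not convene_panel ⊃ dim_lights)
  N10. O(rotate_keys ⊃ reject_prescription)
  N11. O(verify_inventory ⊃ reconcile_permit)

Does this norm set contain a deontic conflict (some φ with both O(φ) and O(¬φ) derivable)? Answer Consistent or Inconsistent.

Inconsistent

By case analysis on not rotate_keys: premise 3 gives O(not rotate_keys ⊃ reject_prescription) and premise 10 gives O(rotate_keys ⊃ reject_prescription), so O(reject_prescription) either way.
Premise 2 is O(not verify_inventory ⊃ not reject_prescription); contrapositively O(reject_prescription ⊃ verify_inventory). Since O(reject_prescription) holds, K gives O(verify_inventory).
Applying K to premise 11 (O(verify_inventory ⊃ reconcile_permit)) and O(verify_inventory) yields O(reconcile_permit).
Premise 8, O(not encrypt_budget ⊃ not reconcile_permit), contraposes to O(reconcile_permit ⊃ encrypt_budget); with O(reconcile_permit) we get O(encrypt_budget).
Premise 1 is O(dim_lights ⊃ not encrypt_budget); contrapositively O(encrypt_budget ⊃ not dim_lights). Since O(encrypt_budget) holds, K gives O(not dim_lights).
Premise 9 is O(not convene_panel ⊃ dim_lights); contrapositively O(not dim_lights ⊃ convene_panel). Since O(not dim_lights) holds, K gives O(convene_panel).
Premise 5 is O(convene_panel ⊃ register_evidence); since O(convene_panel), deontic closure gives O(register_evidence).
Yet premise 7 states O(not register_evidence).
We now have both O(register_evidence) and O(not register_evidence) — register_evidence is simultaneously obligatory and forbidden, violating the D-axiom.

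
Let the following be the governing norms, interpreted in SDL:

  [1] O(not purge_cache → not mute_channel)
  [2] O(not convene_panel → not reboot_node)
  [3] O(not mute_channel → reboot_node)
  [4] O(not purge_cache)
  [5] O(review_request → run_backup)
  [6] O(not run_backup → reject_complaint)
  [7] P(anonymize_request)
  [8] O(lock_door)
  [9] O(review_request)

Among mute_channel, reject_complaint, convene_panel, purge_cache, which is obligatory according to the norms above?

From premise 4 we have O(not purge_cache).
Premise 1 is O(not purge_cache → not mute_channel); since O(not purge_cache), deontic closure gives O(not mute_channel).
Applying K to premise 3 (O(not mute_channel → reboot_node)) and O(not mute_channel) yields O(reboot_node).
Premise 2 is O(not convene_panel → not reboot_node); contrapositively O(reboot_node → convene_panel). Since O(reboot_node) holds, K gives O(convene_panel).
So O(convene_panel) holds — convene_panel is obligatory. None of the other listed options is made obligatory by any chain of premises.

convene_panel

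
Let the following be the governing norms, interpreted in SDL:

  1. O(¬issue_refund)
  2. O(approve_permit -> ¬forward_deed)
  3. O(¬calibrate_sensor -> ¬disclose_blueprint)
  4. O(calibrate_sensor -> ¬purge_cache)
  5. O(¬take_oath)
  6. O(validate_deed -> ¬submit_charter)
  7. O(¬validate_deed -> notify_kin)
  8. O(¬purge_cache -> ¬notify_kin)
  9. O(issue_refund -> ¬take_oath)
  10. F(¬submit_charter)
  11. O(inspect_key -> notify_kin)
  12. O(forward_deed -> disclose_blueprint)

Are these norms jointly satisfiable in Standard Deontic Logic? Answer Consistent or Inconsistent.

Premise 9 is O(issue_refund -> ¬take_oath); even if O(¬take_oath) held, inferring O(issue_refund) would be affirming the consequent — invalid.
So O(issue_refund) is not derivable, and the apparent clash with O(¬issue_refund) does not arise.
A world satisfying every obligation exists (e.g. approve_permit=false, calibrate_sensor=false, disclose_blueprint=false, forward_deed=false, inspect_key=false, issue_refund=false, notify_kin=true, purge_cache=true, submit_charter=true, take_oath=false, validate_deed=false); no atom is both obligatory and forbidden, so the set is consistent.

Consistent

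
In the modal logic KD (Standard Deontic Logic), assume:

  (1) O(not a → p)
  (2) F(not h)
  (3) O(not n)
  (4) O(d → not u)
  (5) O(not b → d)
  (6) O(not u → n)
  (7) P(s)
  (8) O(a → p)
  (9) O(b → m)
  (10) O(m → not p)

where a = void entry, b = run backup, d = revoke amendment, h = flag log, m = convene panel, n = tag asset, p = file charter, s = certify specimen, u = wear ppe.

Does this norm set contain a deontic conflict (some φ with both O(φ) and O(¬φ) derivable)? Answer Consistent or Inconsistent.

Premises 1 and 8 are O(not a → p) and O(a → p); every ideal world satisfies not a or a, so in either case p holds — hence O(p).
Premise 10 is O(m → not p); contrapositively O(p → not m). Since O(p) holds, K gives O(not m).
The contrapositive of premise 9 (O(b → m)) is O(not m → not b), and O(not m) is already established, so O(not b).
Premise 5 is O(not b → d); since O(not b), deontic closure gives O(d).
Applying K to premise 4 (O(d → not u)) and O(d) yields O(not u).
Applying K to premise 6 (O(not u → n)) and O(not u) yields O(n).
Yet premise 3 states O(not n).
We now have both O(n) and O(not n) — n is simultaneously obligatory and forbidden, violating the D-axiom.

Inconsistent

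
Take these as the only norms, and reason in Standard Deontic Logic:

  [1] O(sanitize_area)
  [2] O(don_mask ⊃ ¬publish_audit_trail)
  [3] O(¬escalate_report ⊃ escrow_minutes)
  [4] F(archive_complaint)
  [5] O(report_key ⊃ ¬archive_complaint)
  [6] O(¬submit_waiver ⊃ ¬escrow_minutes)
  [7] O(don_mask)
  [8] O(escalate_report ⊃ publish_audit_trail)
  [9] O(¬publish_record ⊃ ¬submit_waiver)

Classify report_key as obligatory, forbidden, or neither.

Neither

Premise 5 is O(report_key ⊃ ¬archive_complaint); even if O(¬archive_complaint) held, inferring O(report_key) would be affirming the consequent — invalid.
No premise or chain of K-axiom applications forces O(report_key), and none forces O(¬report_key). So report_key is neither obligatory nor forbidden under these norms.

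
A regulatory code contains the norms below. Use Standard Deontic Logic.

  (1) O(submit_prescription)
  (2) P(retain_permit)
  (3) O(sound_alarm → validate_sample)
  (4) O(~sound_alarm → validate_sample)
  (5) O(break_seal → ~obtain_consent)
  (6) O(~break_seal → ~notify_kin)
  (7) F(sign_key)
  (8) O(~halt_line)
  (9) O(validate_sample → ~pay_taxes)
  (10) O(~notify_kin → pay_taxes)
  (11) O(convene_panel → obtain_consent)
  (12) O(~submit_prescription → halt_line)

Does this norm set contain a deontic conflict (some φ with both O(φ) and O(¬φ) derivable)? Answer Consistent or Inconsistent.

Premise 12 is O(~submit_prescription → halt_line), but O(~submit_prescription) is not derivable from the premises, so it does not yield O(halt_line).
So O(halt_line) is not derivable, and the apparent clash with O(~halt_line) does not arise.
A world satisfying every obligation exists (e.g. break_seal=true, convene_panel=false, halt_line=false, notify_kin=true, obtain_consent=false, pay_taxes=false, retain_permit=false, sign_key=false, sound_alarm=false, submit_prescription=true, validate_sample=true); no atom is both obligatory and forbidden, so the set is consistent.

Consistent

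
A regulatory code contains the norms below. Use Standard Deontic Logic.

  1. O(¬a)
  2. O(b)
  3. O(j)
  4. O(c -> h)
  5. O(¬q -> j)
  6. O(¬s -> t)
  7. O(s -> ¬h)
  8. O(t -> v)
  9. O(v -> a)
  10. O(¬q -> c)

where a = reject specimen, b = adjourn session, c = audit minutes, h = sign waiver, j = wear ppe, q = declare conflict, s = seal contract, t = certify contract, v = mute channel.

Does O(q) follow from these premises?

Yes

Premise 1 gives O(¬a).
Premise 9, O(v -> a), contraposes to O(¬a -> ¬v); with O(¬a) we get O(¬v).
Premise 8, O(t -> v), contraposes to O(¬v -> ¬t); with O(¬v) we get O(¬t).
Premise 6, O(¬s -> t), contraposes to O(¬t -> s); with O(¬t) we get O(s).
Premise 7 is O(s -> ¬h); since O(s), deontic closure gives O(¬h).
Premise 4, O(c -> h), contraposes to O(¬h -> ¬c); with O(¬h) we get O(¬c).
Premise 10, O(¬q -> c), contraposes to O(¬c -> q); with O(¬c) we get O(q).
Premises 2, 3, 5 do not contribute to this derivation.
So O(q) follows.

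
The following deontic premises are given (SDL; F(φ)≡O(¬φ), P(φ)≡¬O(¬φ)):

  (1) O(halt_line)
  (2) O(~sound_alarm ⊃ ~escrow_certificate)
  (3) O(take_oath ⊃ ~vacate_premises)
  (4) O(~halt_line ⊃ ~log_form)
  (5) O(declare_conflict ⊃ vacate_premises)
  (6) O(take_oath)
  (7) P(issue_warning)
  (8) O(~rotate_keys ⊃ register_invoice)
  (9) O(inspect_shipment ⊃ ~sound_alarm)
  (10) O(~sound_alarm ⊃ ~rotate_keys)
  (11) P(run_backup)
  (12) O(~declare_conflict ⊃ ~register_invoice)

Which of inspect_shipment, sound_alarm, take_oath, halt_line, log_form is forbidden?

inspect_shipment

Premise 6 states O(take_oath) outright.
Applying K to premise 3 (O(take_oath ⊃ ~vacate_premises)) and O(take_oath) yields O(~vacate_premises).
Premise 5 is O(declare_conflict ⊃ vacate_premises); contrapositively O(~vacate_premises ⊃ ~declare_conflict). Since O(~vacate_premises) holds, K gives O(~declare_conflict).
From O(~declare_conflict) and premise 12, O(~declare_conflict ⊃ ~register_invoice), we obtain O(~register_invoice).
The contrapositive of premise 8 (O(~rotate_keys ⊃ register_invoice)) is O(~register_invoice ⊃ rotate_keys), and O(~register_invoice) is already established, so O(rotate_keys).
Premise 10 is O(~sound_alarm ⊃ ~rotate_keys); contrapositively O(rotate_keys ⊃ sound_alarm). Since O(rotate_keys) holds, K gives O(sound_alarm).
Premise 9, O(inspect_shipment ⊃ ~sound_alarm), contraposes to O(sound_alarm ⊃ ~inspect_shipment); with O(sound_alarm) we get O(~inspect_shipment).
So O(~inspect_shipment) holds, i.e. inspect_shipment is forbidden. None of the other listed options is forbidden under the premises.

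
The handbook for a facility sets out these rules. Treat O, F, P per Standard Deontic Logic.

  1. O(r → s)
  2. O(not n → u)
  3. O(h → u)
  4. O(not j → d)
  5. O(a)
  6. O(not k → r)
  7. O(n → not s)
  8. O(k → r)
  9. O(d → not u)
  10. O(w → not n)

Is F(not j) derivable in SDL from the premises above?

Premises 8 and 6 cover both cases: O(k → r) and O(not k → r). Since k ∨ not k is a tautology, O(r) follows.
Premise 1 is O(r → s); since O(r), deontic closure gives O(s).
The contrapositive of premise 7 (O(n → not s)) is O(s → not n), and O(s) is already established, so O(not n).
With premise 2, O(not n → u), the K-axiom yields O(u).
Premise 9, O(d → not u), contraposes to O(u → not d); with O(u) we get O(not d).
The contrapositive of premise 4 (O(not j → d)) is O(not d → j), and O(not d) is already established, so O(j).
Premises 3, 5, 10 do not contribute to this derivation.
So O(j) holds, i.e. F(not j). The claim follows.

Yes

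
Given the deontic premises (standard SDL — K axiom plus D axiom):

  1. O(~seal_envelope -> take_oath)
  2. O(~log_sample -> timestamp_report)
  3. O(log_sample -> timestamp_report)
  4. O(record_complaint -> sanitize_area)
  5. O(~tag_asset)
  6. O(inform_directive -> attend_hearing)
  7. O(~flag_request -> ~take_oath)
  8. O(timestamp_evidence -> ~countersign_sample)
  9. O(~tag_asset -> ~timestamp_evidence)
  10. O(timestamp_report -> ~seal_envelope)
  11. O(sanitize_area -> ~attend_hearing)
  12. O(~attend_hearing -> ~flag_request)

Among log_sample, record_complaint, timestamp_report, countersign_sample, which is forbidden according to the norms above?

Premises 2 and 3 cover both cases: O(~log_sample -> timestamp_report) and O(log_sample -> timestamp_report). Since ~log_sample ∨ log_sample is a tautology, O(timestamp_report) follows.
With premise 10, O(timestamp_report -> ~seal_envelope), the K-axiom yields O(~seal_envelope).
Premise 1 is O(~seal_envelope -> take_oath); since O(~seal_envelope), deontic closure gives O(take_oath).
Premise 7 is O(~flag_request -> ~take_oath); contrapositively O(take_oath -> flag_request). Since O(take_oath) holds, K gives O(flag_request).
Premise 12, O(~attend_hearing -> ~flag_request), contraposes to O(flag_request -> attend_hearing); with O(flag_request) we get O(attend_hearing).
The contrapositive of premise 11 (O(sanitize_area -> ~attend_hearing)) is O(attend_hearing -> ~sanitize_area), and O(attend_hearing) is already established, so O(~sanitize_area).
Premise 4, O(record_complaint -> sanitize_area), contraposes to O(~sanitize_area -> ~record_complaint); with O(~sanitize_area) we get O(~record_complaint).
So O(~record_complaint) holds, i.e. record_complaint is forbidden. None of the other listed options is forbidden under the premises.

record_complaint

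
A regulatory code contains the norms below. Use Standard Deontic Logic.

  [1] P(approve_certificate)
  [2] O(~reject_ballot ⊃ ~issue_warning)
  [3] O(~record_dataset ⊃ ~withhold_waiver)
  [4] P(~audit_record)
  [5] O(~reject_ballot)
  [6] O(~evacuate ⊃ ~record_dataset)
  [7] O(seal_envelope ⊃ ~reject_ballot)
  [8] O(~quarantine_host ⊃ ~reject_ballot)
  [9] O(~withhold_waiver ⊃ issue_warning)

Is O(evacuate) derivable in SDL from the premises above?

Yes

From premise 5 we have O(~reject_ballot).
From O(~reject_ballot) and premise 2, O(~reject_ballot ⊃ ~issue_warning), we obtain O(~issue_warning).
The contrapositive of premise 9 (O(~withhold_waiver ⊃ issue_warning)) is O(~issue_warning ⊃ withhold_waiver), and O(~issue_warning) is already established, so O(withhold_waiver).
Premise 3, O(~record_dataset ⊃ ~withhold_waiver), contraposes to O(withhold_waiver ⊃ record_dataset); with O(withhold_waiver) we get O(record_dataset).
The contrapositive of premise 6 (O(~evacuate ⊃ ~record_dataset)) is O(record_dataset ⊃ evacuate), and O(record_dataset) is already established, so O(evacuate).
Premises 1, 4, 7, 8 do not contribute to this derivation.
So O(evacuate) follows.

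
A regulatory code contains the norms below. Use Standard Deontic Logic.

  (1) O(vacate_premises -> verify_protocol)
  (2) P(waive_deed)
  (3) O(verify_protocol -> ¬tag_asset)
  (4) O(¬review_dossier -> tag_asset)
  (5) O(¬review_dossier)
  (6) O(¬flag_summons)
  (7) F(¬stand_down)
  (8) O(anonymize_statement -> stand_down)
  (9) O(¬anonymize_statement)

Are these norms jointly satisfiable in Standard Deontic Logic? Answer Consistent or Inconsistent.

Consistent

Premise 8 is O(anonymize_statement -> stand_down); even if O(stand_down) held, inferring O(anonymize_statement) would be affirming the consequent — invalid.
So O(anonymize_statement) is not derivable, and the apparent clash with O(¬anonymize_statement) does not arise.
A world satisfying every obligation exists (e.g. anonymize_statement=false, flag_summons=false, review_dossier=false, stand_down=true, tag_asset=true, vacate_premises=false, verify_protocol=false, waive_deed=false); no atom is both obligatory and forbidden, so the set is consistent.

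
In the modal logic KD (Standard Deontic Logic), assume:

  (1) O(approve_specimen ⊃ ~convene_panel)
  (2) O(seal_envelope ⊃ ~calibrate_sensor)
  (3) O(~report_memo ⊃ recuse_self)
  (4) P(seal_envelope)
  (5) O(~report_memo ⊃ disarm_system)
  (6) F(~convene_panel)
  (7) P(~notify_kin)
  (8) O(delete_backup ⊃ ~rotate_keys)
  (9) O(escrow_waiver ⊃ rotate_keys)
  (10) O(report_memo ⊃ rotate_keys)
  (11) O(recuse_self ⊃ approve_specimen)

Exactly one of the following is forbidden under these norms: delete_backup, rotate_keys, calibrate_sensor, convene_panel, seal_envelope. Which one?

F(~convene_panel) at premise 6 means O(convene_panel).
Premise 1 is O(approve_specimen ⊃ ~convene_panel); contrapositively O(convene_panel ⊃ ~approve_specimen). Since O(convene_panel) holds, K gives O(~approve_specimen).
Premise 11 is O(recuse_self ⊃ approve_specimen); contrapositively O(~approve_specimen ⊃ ~recuse_self). Since O(~approve_specimen) holds, K gives O(~recuse_self).
Premise 3 is O(~report_memo ⊃ recuse_self); contrapositively O(~recuse_self ⊃ report_memo). Since O(~recuse_self) holds, K gives O(report_memo).
From O(report_memo) and premise 10, O(report_memo ⊃ rotate_keys), we obtain O(rotate_keys).
The contrapositive of premise 8 (O(delete_backup ⊃ ~rotate_keys)) is O(rotate_keys ⊃ ~delete_backup), and O(rotate_keys) is already established, so O(~delete_backup).
So O(~delete_backup) holds, i.e. delete_backup is forbidden. None of the other listed options is forbidden under the premises.

delete_backup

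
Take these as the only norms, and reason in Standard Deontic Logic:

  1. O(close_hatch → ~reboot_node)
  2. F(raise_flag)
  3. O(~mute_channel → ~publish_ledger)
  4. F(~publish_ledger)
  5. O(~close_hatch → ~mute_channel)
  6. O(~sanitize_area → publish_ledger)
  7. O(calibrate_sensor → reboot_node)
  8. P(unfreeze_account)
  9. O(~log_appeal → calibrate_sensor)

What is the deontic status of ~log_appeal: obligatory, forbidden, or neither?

Forbidden

Premise 4 is F(~publish_ledger), i.e. O(publish_ledger).
The contrapositive of premise 3 (O(~mute_channel → ~publish_ledger)) is O(publish_ledger → mute_channel), and O(publish_ledger) is already established, so O(mute_channel).
Premise 5, O(~close_hatch → ~mute_channel), contraposes to O(mute_channel → close_hatch); with O(mute_channel) we get O(close_hatch).
With premise 1, O(close_hatch → ~reboot_node), the K-axiom yields O(~reboot_node).
The contrapositive of premise 7 (O(calibrate_sensor → reboot_node)) is O(~reboot_node → ~calibrate_sensor), and O(~reboot_node) is already established, so O(~calibrate_sensor).
The contrapositive of premise 9 (O(~log_appeal → calibrate_sensor)) is O(~calibrate_sensor → log_appeal), and O(~calibrate_sensor) is already established, so O(log_appeal).
Premises 2, 6, 8 do not contribute to this derivation.
Thus O(log_appeal), which is F(~log_appeal): ~log_appeal is forbidden.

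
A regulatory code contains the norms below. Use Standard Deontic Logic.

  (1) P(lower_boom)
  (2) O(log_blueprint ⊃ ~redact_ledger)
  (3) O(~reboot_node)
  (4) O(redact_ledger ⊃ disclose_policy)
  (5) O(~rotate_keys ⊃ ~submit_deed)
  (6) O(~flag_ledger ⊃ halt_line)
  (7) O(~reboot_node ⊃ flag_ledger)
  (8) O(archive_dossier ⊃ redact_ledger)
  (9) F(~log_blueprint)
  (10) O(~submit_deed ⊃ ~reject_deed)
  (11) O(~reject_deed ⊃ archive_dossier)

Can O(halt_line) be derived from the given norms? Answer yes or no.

No

Premise 6 is O(~flag_ledger ⊃ halt_line), but O(~flag_ledger) is not derivable from the premises, so it does not yield O(halt_line).
No other premise forces O(halt_line). An ideal world satisfying every premise can still have halt_line false, so O(halt_line) is not derivable.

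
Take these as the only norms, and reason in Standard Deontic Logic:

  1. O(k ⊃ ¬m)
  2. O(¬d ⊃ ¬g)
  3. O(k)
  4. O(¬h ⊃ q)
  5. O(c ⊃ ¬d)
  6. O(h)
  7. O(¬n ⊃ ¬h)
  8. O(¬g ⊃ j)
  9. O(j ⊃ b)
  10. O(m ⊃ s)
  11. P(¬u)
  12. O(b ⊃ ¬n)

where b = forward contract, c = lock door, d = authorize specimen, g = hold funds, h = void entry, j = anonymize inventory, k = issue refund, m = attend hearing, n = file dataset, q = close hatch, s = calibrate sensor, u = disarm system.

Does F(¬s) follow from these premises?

No

Premise 10 is O(m ⊃ s), but O(m) is not derivable from the premises, so it does not yield O(s).
No other premise forces O(s). An ideal world satisfying every premise can still have ¬s true, so F(¬s) is not derivable.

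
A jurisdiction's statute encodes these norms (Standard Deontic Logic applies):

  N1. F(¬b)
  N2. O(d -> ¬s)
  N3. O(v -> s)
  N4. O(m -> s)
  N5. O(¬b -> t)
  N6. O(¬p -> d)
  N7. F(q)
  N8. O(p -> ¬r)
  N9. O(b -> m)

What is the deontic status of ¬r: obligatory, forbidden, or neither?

F(¬b) at premise 1 means O(b).
With premise 9, O(b -> m), the K-axiom yields O(m).
Applying K to premise 4 (O(m -> s)) and O(m) yields O(s).
The contrapositive of premise 2 (O(d -> ¬s)) is O(s -> ¬d), and O(s) is already established, so O(¬d).
Premise 6 is O(¬p -> d); contrapositively O(¬d -> p). Since O(¬d) holds, K gives O(p).
Applying K to premise 8 (O(p -> ¬r)) and O(p) yields O(¬r).
Premises 3, 5, 7 do not contribute to this derivation.
Hence ¬r is obligatory.

Obligatory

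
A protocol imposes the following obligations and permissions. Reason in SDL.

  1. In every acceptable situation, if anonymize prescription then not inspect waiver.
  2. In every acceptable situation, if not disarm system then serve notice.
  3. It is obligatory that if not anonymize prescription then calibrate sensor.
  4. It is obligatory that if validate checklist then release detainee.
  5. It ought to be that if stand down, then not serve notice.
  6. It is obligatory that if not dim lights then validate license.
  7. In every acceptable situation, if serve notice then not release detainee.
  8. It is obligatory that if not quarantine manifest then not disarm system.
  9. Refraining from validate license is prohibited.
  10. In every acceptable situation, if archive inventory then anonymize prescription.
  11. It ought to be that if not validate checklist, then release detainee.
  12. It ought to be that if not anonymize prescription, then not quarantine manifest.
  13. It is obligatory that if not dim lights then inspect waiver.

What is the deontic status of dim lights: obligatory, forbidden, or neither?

Obligatory

Premises 11 and 4 are O(¬validate_checklist → release_detainee) and O(validate_checklist → release_detainee); every ideal world satisfies ¬validate_checklist or validate_checklist, so in either case release_detainee holds — hence O(release_detainee).
The contrapositive of premise 7 (O(serve_notice → ¬release_detainee)) is O(release_detainee → ¬serve_notice), and O(release_detainee) is already established, so O(¬serve_notice).
The contrapositive of premise 2 (O(¬disarm_system → serve_notice)) is O(¬serve_notice → disarm_system), and O(¬serve_notice) is already established, so O(disarm_system).
Premise 8 is O(¬quarantine_manifest → ¬disarm_system); contrapositively O(disarm_system → quarantine_manifest). Since O(disarm_system) holds, K gives O(quarantine_manifest).
The contrapositive of premise 12 (O(¬anonymize_prescription → ¬quarantine_manifest)) is O(quarantine_manifest → anonymize_prescription), and O(quarantine_manifest) is already established, so O(anonymize_prescription).
With premise 1, O(anonymize_prescription → ¬inspect_waiver), the K-axiom yields O(¬inspect_waiver).
Premise 13 is O(¬dim_lights → inspect_waiver); contrapositively O(¬inspect_waiver → dim_lights). Since O(¬inspect_waiver) holds, K gives O(dim_lights).
Premises 3, 5, 6, 9, 10 do not contribute to this derivation.
Hence dim_lights is obligatory.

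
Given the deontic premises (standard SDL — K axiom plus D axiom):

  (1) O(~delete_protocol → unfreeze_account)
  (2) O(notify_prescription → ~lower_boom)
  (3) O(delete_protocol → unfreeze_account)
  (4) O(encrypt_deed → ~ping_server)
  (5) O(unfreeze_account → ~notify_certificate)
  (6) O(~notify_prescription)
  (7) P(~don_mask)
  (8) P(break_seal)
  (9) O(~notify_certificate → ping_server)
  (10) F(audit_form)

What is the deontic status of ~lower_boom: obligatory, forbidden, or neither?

Premise 2 is O(notify_prescription → ~lower_boom), but O(notify_prescription) is not derivable from the premises, so it does not yield O(~lower_boom).
No premise or chain of K-axiom applications forces O(~lower_boom), and none forces O(lower_boom). So ~lower_boom is neither obligatory nor forbidden under these norms.

Neither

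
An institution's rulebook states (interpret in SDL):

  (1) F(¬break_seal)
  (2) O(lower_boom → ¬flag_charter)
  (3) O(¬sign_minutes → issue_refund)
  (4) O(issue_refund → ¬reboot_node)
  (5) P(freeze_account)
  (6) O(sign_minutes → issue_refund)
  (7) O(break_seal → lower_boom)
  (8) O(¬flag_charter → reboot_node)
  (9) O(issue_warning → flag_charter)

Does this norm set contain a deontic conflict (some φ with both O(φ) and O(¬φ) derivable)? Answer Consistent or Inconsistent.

By case analysis on ¬sign_minutes: premise 3 gives O(¬sign_minutes → issue_refund) and premise 6 gives O(sign_minutes → issue_refund), so O(issue_refund) either way.
Applying K to premise 4 (O(issue_refund → ¬reboot_node)) and O(issue_refund) yields O(¬reboot_node).
The contrapositive of premise 8 (O(¬flag_charter → reboot_node)) is O(¬reboot_node → flag_charter), and O(¬reboot_node) is already established, so O(flag_charter).
Premise 2 is O(lower_boom → ¬flag_charter); contrapositively O(flag_charter → ¬lower_boom). Since O(flag_charter) holds, K gives O(¬lower_boom).
Premise 7, O(break_seal → lower_boom), contraposes to O(¬lower_boom → ¬break_seal); with O(¬lower_boom) we get O(¬break_seal).
Yet premise 1 is F(¬break_seal), i.e. O(break_seal).
We now have both O(¬break_seal) and O(break_seal) — break_seal is simultaneously obligatory and forbidden, violating the D-axiom.

Inconsistent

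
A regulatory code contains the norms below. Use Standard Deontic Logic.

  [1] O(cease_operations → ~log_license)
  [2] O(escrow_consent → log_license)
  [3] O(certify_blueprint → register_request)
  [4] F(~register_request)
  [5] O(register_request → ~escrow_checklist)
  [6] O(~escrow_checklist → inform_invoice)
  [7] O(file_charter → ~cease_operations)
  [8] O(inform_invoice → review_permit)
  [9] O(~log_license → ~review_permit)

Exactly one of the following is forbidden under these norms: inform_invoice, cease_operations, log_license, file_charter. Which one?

cease_operations

Premise 4 is F(~register_request), i.e. O(register_request).
From O(register_request) and premise 5, O(register_request → ~escrow_checklist), we obtain O(~escrow_checklist).
With premise 6, O(~escrow_checklist → inform_invoice), the K-axiom yields O(inform_invoice).
Applying K to premise 8 (O(inform_invoice → review_permit)) and O(inform_invoice) yields O(review_permit).
Premise 9, O(~log_license → ~review_permit), contraposes to O(review_permit → log_license); with O(review_permit) we get O(log_license).
The contrapositive of premise 1 (O(cease_operations → ~log_license)) is O(log_license → ~cease_operations), and O(log_license) is already established, so O(~cease_operations).
So O(~cease_operations) holds, i.e. cease_operations is forbidden. None of the other listed options is forbidden under the premises.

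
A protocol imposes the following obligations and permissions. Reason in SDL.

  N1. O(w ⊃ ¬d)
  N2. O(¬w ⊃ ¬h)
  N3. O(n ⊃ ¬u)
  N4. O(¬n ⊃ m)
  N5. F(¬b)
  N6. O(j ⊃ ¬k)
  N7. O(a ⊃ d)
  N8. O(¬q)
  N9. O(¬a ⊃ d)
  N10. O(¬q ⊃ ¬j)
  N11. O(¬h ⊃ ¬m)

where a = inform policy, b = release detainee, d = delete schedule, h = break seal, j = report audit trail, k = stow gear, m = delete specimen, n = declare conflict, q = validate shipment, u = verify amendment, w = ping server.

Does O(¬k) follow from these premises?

No

Premise 6 is O(j ⊃ ¬k), but O(j) is not derivable from the premises, so it does not yield O(¬k).
No other premise forces O(¬k). An ideal world satisfying every premise can still have ¬k false, so O(¬k) is not derivable.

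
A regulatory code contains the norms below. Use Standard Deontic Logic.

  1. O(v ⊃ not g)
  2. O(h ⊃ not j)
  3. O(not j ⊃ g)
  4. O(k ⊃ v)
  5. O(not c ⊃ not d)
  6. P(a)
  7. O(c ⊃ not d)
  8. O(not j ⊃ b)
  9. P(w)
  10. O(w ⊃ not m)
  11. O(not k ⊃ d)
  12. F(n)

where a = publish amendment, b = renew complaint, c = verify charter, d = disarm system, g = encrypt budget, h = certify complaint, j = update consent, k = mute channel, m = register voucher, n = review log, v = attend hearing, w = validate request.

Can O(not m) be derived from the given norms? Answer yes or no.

Premise 10 is O(w ⊃ not m), but O(w) is not derivable from the premises (the permission P(w) asserts only not O(not w), not O(w)), so it does not yield O(not m).
No other premise forces O(not m). An ideal world satisfying every premise can still have not m false, so O(not m) is not derivable.

No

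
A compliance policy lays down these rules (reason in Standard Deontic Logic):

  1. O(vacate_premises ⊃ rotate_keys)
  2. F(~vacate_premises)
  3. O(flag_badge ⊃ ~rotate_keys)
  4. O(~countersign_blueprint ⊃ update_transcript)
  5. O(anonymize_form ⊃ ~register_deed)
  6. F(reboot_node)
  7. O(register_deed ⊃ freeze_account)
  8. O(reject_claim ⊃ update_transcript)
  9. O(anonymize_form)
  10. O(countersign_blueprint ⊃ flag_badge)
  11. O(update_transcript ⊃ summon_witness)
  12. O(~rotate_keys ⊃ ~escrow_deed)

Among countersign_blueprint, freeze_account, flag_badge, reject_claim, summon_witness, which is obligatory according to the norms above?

Premise 2, F(~vacate_premises), is equivalent to O(vacate_premises).
With premise 1, O(vacate_premises ⊃ rotate_keys), the K-axiom yields O(rotate_keys).
The contrapositive of premise 3 (O(flag_badge ⊃ ~rotate_keys)) is O(rotate_keys ⊃ ~flag_badge), and O(rotate_keys) is already established, so O(~flag_badge).
Premise 10 is O(countersign_blueprint ⊃ flag_badge); contrapositively O(~flag_badge ⊃ ~countersign_blueprint). Since O(~flag_badge) holds, K gives O(~countersign_blueprint).
From O(~countersign_blueprint) and premise 4, O(~countersign_blueprint ⊃ update_transcript), we obtain O(update_transcript).
Premise 11 is O(update_transcript ⊃ summon_witness); since O(update_transcript), deontic closure gives O(summon_witness).
So O(summon_witness) holds — summon_witness is obligatory. None of the other listed options is made obligatory by any chain of premises.

summon_witness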